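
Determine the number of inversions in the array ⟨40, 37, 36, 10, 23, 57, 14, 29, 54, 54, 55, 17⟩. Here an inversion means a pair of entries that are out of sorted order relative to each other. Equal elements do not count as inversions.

There are 30 inversions.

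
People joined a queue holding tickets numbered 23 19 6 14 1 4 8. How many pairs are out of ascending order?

16 inversions

Count, for each position, how many later elements it exceeds:
23: 6
19: 5
6: 2
14: 3
1: 0
4: 0
8: 0
Sum: 6 + 5 + 2 + 3 + 0 + 0 + 0 = 16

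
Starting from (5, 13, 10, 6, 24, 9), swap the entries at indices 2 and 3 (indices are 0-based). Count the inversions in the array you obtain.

Inversions: 5

Positions 2 and 3 hold 10 and 6; after swapping, the array is [5, 13, 6, 10, 24, 9].
Sweep left to right; for each value list the smaller values that follow it:
5 → none → 0
13 → 6, 10, 9 → 3
6 → none → 0
10 → 9 → 1
24 → 9 → 1
9 → none → 0
Sum: 0 + 3 + 0 + 1 + 1 + 0 = 5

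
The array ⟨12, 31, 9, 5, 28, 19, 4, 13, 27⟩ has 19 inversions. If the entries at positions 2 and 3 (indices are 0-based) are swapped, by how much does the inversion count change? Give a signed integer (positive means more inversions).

-1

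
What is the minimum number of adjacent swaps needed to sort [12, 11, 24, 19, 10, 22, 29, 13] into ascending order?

11 swaps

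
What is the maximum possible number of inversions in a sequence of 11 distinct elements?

The maximum occurs when the array is in strictly decreasing order: every one of the C(11, 2) pairs is inverted.
C(11, 2) = 11·10/2 = 55

55 inversions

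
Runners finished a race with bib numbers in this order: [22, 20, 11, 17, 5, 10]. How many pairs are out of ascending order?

13 inversions

Count, for each position, how many later elements it exceeds:
22: 5
20: 4
11: 2
17: 2
5: 0
10: 0
Sum: 5 + 4 + 2 + 2 + 0 + 0 = 13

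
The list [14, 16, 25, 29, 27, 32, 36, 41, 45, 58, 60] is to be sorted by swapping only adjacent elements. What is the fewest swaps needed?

Minimum adjacent swaps = number of inversions (each swap of adjacent out-of-order elements removes one inversion and no swap can remove more).
Count inversions — for each element, later elements that are smaller:
14: none → 0
16: none → 0
25: none → 0
29: 27 → 1
27: none → 0
32: none → 0
36: none → 0
41: none → 0
45: none → 0
58: none → 0
60: none → 0
Total inversions: 0 + 0 + 0 + 1 + 0 + 0 + 0 + 0 + 0 + 0 + 0 = 1

Adjacent swaps: 1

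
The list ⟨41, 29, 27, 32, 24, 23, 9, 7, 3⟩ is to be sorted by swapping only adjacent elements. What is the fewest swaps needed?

Each adjacent swap fixes exactly one inversion, so the minimum swap count equals the number of inversions.
Count inversions — for each element, later elements that are smaller:
41: 29, 27, 32, 24, 23, 9, 7, 3 → 8
29: 27, 24, 23, 9, 7, 3 → 6
27: 24, 23, 9, 7, 3 → 5
32: 24, 23, 9, 7, 3 → 5
24: 23, 9, 7, 3 → 4
23: 9, 7, 3 → 3
9: 7, 3 → 2
7: 3 → 1
3: none → 0
Total inversions: 8 + 6 + 5 + 5 + 4 + 3 + 2 + 1 + 0 = 34

Adjacent swaps: 34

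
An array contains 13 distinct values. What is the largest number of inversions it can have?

There are 78 inversions.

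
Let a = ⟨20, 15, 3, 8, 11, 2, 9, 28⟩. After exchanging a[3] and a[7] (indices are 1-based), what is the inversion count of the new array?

18

Positions 3 and 7 hold 3 and 9; after swapping, the array is [20, 15, 9, 8, 11, 2, 3, 28].
Element-by-element contributions:
20 → 15, 9, 8, 11, 2, 3 → 6
15 → 9, 8, 11, 2, 3 → 5
9 → 8, 2, 3 → 3
8 → 2, 3 → 2
11 → 2, 3 → 2
2 → none → 0
3 → none → 0
28 → none → 0
Sum: 6 + 5 + 3 + 2 + 2 + 0 + 0 + 0 = 18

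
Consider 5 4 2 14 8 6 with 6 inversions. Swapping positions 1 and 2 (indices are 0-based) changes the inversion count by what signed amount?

-1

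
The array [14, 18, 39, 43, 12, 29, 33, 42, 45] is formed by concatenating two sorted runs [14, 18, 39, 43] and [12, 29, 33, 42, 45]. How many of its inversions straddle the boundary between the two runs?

9

Count, for every r in R, how many entries of L exceed r:
r = 12: 14, 18, 39, 43 → 4
r = 29: 39, 43 → 2
r = 33: 39, 43 → 2
r = 42: 43 → 1
r = 45: none → 0
Cross-inversions: 4 + 2 + 2 + 1 + 0 = 9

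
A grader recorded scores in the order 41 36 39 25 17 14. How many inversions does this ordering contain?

Sweep left to right; for each value list the smaller values that follow it:
41 → 36, 39, 25, 17, 14 → 5
36 → 25, 17, 14 → 3
39 → 25, 17, 14 → 3
25 → 17, 14 → 2
17 → 14 → 1
14 → none → 0
Sum: 5 + 3 + 3 + 2 + 1 + 0 = 14

14 inversions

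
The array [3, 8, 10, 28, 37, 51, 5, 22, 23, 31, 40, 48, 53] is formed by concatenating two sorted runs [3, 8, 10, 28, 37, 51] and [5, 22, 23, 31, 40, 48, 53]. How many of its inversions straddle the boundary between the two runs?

15

Take each right-half value and tally the left-half values above it:
r = 5: 8, 10, 28, 37, 51 → 5
r = 22: 28, 37, 51 → 3
r = 23: 28, 37, 51 → 3
r = 31: 37, 51 → 2
r = 40: 51 → 1
r = 48: 51 → 1
r = 53: none → 0
Cross-inversions: 5 + 3 + 3 + 2 + 1 + 1 + 0 = 15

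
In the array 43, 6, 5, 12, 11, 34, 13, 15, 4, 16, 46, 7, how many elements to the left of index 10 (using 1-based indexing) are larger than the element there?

2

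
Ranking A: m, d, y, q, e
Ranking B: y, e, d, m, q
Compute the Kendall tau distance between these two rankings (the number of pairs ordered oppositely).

6

Assign each item its position (1..5) in the first ordering, then rewrite the second ordering as that position sequence:
positions: m→1, d→2, y→3, q→4, e→5
second ordering as positions: [3, 5, 2, 1, 4]
Discordant pairs = inversions in this position sequence.
3: 2, 1 → 2
5: 2, 1, 4 → 3
2: 1 → 1
1: 0
4: 0
Total: 2 + 3 + 1 + 0 + 0 = 6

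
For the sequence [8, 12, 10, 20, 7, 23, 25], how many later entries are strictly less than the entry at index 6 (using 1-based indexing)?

0

The element at index 6 is 23.
Elements after it: 25
None of them are smaller than 23.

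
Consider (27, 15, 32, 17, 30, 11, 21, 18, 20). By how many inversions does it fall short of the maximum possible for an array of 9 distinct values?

16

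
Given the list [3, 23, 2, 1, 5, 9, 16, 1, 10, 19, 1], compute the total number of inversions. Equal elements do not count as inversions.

25 out-of-order pairs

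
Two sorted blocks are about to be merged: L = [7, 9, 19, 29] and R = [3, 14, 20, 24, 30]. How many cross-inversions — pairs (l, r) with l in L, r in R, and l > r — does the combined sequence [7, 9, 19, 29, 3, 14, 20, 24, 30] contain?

8

Take each right-half value and tally the left-half values above it:
r = 3: 7, 9, 19, 29 → 4
r = 14: 19, 29 → 2
r = 20: 29 → 1
r = 24: 29 → 1
r = 30: none → 0
Cross-inversions: 4 + 2 + 1 + 1 + 0 = 8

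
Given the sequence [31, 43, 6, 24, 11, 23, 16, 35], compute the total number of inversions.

15

For each element, count later entries that are smaller:
31 → 6, 24, 11, 23, 16 → 5
43 → 6, 24, 11, 23, 16, 35 → 6
6 → none → 0
24 → 11, 23, 16 → 3
11 → none → 0
23 → 16 → 1
16 → none → 0
35 → none → 0
Sum: 5 + 6 + 0 + 3 + 0 + 1 + 0 + 0 = 15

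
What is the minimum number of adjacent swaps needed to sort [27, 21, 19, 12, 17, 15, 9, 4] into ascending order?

26

The minimum number of adjacent swaps to sort an array equals its inversion count, since every such swap removes exactly one inversion.
Count inversions — for each element, later elements that are smaller:
27: 21, 19, 12, 17, 15, 9, 4 → 7
21: 19, 12, 17, 15, 9, 4 → 6
19: 12, 17, 15, 9, 4 → 5
12: 9, 4 → 2
17: 15, 9, 4 → 3
15: 9, 4 → 2
9: 4 → 1
4: none → 0
Total inversions: 7 + 6 + 5 + 2 + 3 + 2 + 1 + 0 = 26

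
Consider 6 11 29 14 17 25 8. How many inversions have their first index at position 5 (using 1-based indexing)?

The element at index 5 is 17.
Elements after it: 25, 8
Those smaller than 17: 8

1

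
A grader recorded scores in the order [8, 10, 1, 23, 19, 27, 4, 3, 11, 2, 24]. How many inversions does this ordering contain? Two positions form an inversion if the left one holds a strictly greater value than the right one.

For each element, count later entries that are smaller:
8: 4
10: 4
1: 0
23: 5
19: 4
27: 5
4: 2
3: 1
11: 1
2: 0
24: 0
Sum: 4 + 4 + 0 + 5 + 4 + 5 + 2 + 1 + 1 + 0 + 0 = 26

26 out-of-order pairs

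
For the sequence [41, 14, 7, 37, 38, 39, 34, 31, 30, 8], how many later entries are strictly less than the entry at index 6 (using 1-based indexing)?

The element at index 6 is 39.
Elements after it: 34, 31, 30, 8
Those smaller than 39: 34, 31, 30, 8

4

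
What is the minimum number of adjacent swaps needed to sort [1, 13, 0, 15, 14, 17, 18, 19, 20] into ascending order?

Minimum adjacent swaps = number of inversions (each swap of adjacent out-of-order elements removes one inversion and no swap can remove more).
Count inversions — for each element, later elements that are smaller:
1: 0 → 1
13: 0 → 1
0: none → 0
15: 14 → 1
14: none → 0
17: none → 0
18: none → 0
19: none → 0
20: none → 0
Total inversions: 1 + 1 + 0 + 1 + 0 + 0 + 0 + 0 + 0 = 3

Adjacent swaps: 3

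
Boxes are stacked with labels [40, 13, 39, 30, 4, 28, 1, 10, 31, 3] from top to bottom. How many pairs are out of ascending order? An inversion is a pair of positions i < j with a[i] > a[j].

Count, for each position, how many later elements it exceeds:
40: 9
13: 4
39: 7
30: 5
4: 2
28: 3
1: 0
10: 1
31: 1
3: 0
Sum: 9 + 4 + 7 + 5 + 2 + 3 + 0 + 1 + 1 + 0 = 32

There are 32 inversions.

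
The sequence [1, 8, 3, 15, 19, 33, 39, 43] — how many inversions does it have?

1 inversion

For each element, count later entries that are smaller:
1: 0
8: 1
3: 0
15: 0
19: 0
33: 0
39: 0
43: 0
Sum: 0 + 1 + 0 + 0 + 0 + 0 + 0 + 0 = 1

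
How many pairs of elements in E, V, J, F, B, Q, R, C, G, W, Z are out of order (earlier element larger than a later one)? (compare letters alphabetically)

Count, for each position, how many later elements it exceeds:
E → B, C → 2
V → J, F, B, Q, R, C, G → 7
J → F, B, C, G → 4
F → B, C → 2
B → none → 0
Q → C, G → 2
R → C, G → 2
C → none → 0
G → none → 0
W → none → 0
Z → none → 0
Sum: 2 + 7 + 4 + 2 + 0 + 2 + 2 + 0 + 0 + 0 + 0 = 19

There are 19 out-of-order pairs.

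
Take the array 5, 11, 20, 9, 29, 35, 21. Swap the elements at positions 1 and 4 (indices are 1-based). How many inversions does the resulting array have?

Positions 1 and 4 hold 5 and 9; after swapping, the array is [9, 11, 20, 5, 29, 35, 21].
Sweep left to right; for each value list the smaller values that follow it:
9: 1
11: 1
20: 1
5: 0
29: 1
35: 1
21: 0
Sum: 1 + 1 + 1 + 0 + 1 + 1 + 0 = 5

5 inversions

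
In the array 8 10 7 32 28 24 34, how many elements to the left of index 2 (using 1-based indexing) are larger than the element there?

0 such elements

The element at index 2 is 10.
Elements before it: 8
None of them are larger than 10.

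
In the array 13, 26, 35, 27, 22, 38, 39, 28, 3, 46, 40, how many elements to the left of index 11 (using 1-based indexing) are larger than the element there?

The element at index 11 is 40.
Elements before it: 13, 26, 35, 27, 22, 38, 39, 28, 3, 46
Those larger than 40: 46

1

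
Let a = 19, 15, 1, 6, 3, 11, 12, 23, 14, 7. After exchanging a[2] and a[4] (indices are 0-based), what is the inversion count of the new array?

Inversions: 22

Positions 2 and 4 hold 1 and 3; after swapping, the array is [19, 15, 3, 6, 1, 11, 12, 23, 14, 7].
Element-by-element contributions:
19 → 15, 3, 6, 1, 11, 12, 14, 7 → 8
15 → 3, 6, 1, 11, 12, 14, 7 → 7
3 → 1 → 1
6 → 1 → 1
1 → none → 0
11 → 7 → 1
12 → 7 → 1
23 → 14, 7 → 2
14 → 7 → 1
7 → none → 0
Sum: 8 + 7 + 1 + 1 + 0 + 1 + 1 + 2 + 1 + 0 = 22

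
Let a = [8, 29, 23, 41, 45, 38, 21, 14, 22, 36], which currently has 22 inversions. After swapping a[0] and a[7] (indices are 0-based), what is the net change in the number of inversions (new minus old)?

+1

Positions 0 and 7 hold 8 and 14; after swapping, the array is [14, 29, 23, 41, 45, 38, 21, 8, 22, 36].
Sweep left to right; for each value list the smaller values that follow it:
14 → 8 → 1
29 → 23, 21, 8, 22 → 4
23 → 21, 8, 22 → 3
41 → 38, 21, 8, 22, 36 → 5
45 → 38, 21, 8, 22, 36 → 5
38 → 21, 8, 22, 36 → 4
21 → 8 → 1
8 → none → 0
22 → none → 0
36 → none → 0
Sum: 1 + 4 + 3 + 5 + 5 + 4 + 1 + 0 + 0 + 0 = 23
Change: 23 − 22 = +1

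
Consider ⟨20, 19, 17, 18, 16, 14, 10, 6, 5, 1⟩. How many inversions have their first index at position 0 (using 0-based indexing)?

9

The element at index 0 is 20.
Elements after it: 19, 17, 18, 16, 14, 10, 6, 5, 1
Those smaller than 20: 19, 17, 18, 16, 14, 10, 6, 5, 1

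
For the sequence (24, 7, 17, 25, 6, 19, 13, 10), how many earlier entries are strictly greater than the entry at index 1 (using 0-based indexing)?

The element at index 1 is 7.
Elements before it: 24
Those larger than 7: 24

1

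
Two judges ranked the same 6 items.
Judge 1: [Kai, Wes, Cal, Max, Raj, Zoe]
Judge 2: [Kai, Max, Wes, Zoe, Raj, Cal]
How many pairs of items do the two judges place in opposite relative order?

5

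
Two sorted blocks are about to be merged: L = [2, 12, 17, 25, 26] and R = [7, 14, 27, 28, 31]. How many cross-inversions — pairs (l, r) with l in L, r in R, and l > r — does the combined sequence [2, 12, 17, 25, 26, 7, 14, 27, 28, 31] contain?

7 cross-inversions

Count, for every r in R, how many entries of L exceed r:
r = 7: 12, 17, 25, 26 → 4
r = 14: 17, 25, 26 → 3
r = 27: none → 0
r = 28: none → 0
r = 31: none → 0
Cross-inversions: 4 + 3 + 0 + 0 + 0 = 7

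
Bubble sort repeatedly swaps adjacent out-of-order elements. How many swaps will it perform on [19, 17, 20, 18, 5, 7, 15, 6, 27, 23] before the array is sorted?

22

Minimum adjacent swaps = number of inversions (each swap of adjacent out-of-order elements removes one inversion and no swap can remove more).
Count inversions — for each element, later elements that are smaller:
19: 17, 18, 5, 7, 15, 6 → 6
17: 5, 7, 15, 6 → 4
20: 18, 5, 7, 15, 6 → 5
18: 5, 7, 15, 6 → 4
5: none → 0
7: 6 → 1
15: 6 → 1
6: none → 0
27: 23 → 1
23: none → 0
Total inversions: 6 + 4 + 5 + 4 + 0 + 1 + 1 + 0 + 1 + 0 = 22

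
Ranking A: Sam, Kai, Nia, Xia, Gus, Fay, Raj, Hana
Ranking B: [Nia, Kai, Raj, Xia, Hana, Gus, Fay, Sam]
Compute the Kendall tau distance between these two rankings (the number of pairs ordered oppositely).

Assign each item its position (1..8) in the first ordering, then rewrite the second ordering as that position sequence:
positions: Sam→1, Kai→2, Nia→3, Xia→4, Gus→5, Fay→6, Raj→7, Hana→8
second ordering as positions: [3, 2, 7, 4, 8, 5, 6, 1]
Discordant pairs = inversions in this position sequence.
3: 2, 1 → 2
2: 1 → 1
7: 4, 5, 6, 1 → 4
4: 1 → 1
8: 5, 6, 1 → 3
5: 1 → 1
6: 1 → 1
1: 0
Total: 2 + 1 + 4 + 1 + 3 + 1 + 1 + 0 = 13

13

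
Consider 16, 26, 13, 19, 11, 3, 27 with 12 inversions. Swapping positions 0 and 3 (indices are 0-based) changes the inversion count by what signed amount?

+1

Positions 0 and 3 hold 16 and 19; after swapping, the array is [19, 26, 13, 16, 11, 3, 27].
Element-by-element contributions:
19 → 13, 16, 11, 3 → 4
26 → 13, 16, 11, 3 → 4
13 → 11, 3 → 2
16 → 11, 3 → 2
11 → 3 → 1
3 → none → 0
27 → none → 0
Sum: 4 + 4 + 2 + 2 + 1 + 0 + 0 = 13
Change: 13 − 12 = +1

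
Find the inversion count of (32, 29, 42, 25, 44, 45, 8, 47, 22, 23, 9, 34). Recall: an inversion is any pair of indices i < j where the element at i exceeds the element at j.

37

Count, for each position, how many later elements it exceeds:
32 → 29, 25, 8, 22, 23, 9 → 6
29 → 25, 8, 22, 23, 9 → 5
42 → 25, 8, 22, 23, 9, 34 → 6
25 → 8, 22, 23, 9 → 4
44 → 8, 22, 23, 9, 34 → 5
45 → 8, 22, 23, 9, 34 → 5
8 → none → 0
47 → 22, 23, 9, 34 → 4
22 → 9 → 1
23 → 9 → 1
9 → none → 0
34 → none → 0
Sum: 6 + 5 + 6 + 4 + 5 + 5 + 0 + 4 + 1 + 1 + 0 + 0 = 37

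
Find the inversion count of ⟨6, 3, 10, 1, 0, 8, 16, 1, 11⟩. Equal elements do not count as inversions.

15

Element-by-element contributions:
6 → 3, 1, 0, 1 → 4
3 → 1, 0, 1 → 3
10 → 1, 0, 8, 1 → 4
1 → 0 → 1
0 → none → 0
8 → 1 → 1
16 → 1, 11 → 2
1 → none → 0
11 → none → 0
Sum: 4 + 3 + 4 + 1 + 0 + 1 + 2 + 0 + 0 = 15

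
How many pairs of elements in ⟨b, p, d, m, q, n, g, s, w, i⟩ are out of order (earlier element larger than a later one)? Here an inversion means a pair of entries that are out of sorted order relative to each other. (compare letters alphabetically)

14

Sweep left to right; for each value list the smaller values that follow it:
b → none → 0
p → d, m, n, g, i → 5
d → none → 0
m → g, i → 2
q → n, g, i → 3
n → g, i → 2
g → none → 0
s → i → 1
w → i → 1
i → none → 0
Sum: 0 + 5 + 0 + 2 + 3 + 2 + 0 + 1 + 1 + 0 = 14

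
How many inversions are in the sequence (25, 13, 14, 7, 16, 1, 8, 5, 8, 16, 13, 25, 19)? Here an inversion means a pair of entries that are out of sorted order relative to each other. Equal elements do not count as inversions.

32

Count, for each position, how many later elements it exceeds:
25: 11
13: 5
14: 6
7: 2
16: 5
1: 0
8: 1
5: 0
8: 0
16: 1
13: 0
25: 1
19: 0
Sum: 11 + 5 + 6 + 2 + 5 + 0 + 1 + 0 + 0 + 1 + 0 + 1 + 0 = 32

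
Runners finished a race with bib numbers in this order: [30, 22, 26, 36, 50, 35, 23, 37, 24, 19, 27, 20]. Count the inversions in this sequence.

40 inversions

Sweep left to right; for each value list the smaller values that follow it:
30: 7
22: 2
26: 4
36: 6
50: 7
35: 5
23: 2
37: 4
24: 2
19: 0
27: 1
20: 0
Sum: 7 + 2 + 4 + 6 + 7 + 5 + 2 + 4 + 2 + 0 + 1 + 0 = 40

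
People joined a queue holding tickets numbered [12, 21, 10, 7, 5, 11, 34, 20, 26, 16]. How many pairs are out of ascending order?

18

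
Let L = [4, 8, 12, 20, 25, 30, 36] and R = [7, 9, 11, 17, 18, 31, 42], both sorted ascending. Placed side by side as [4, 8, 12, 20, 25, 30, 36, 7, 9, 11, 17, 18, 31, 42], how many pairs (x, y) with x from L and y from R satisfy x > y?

25 split inversions

For each element r of the right run, count left-run elements greater than r:
r = 7: 8, 12, 20, 25, 30, 36 → 6
r = 9: 12, 20, 25, 30, 36 → 5
r = 11: 12, 20, 25, 30, 36 → 5
r = 17: 20, 25, 30, 36 → 4
r = 18: 20, 25, 30, 36 → 4
r = 31: 36 → 1
r = 42: none → 0
Cross-inversions: 6 + 5 + 5 + 4 + 4 + 1 + 0 = 25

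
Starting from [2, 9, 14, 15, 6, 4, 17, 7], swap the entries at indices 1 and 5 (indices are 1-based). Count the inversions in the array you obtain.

12

Positions 1 and 5 hold 2 and 6; after swapping, the array is [6, 9, 14, 15, 2, 4, 17, 7].
Element-by-element contributions:
6 → 2, 4 → 2
9 → 2, 4, 7 → 3
14 → 2, 4, 7 → 3
15 → 2, 4, 7 → 3
2 → none → 0
4 → none → 0
17 → 7 → 1
7 → none → 0
Sum: 2 + 3 + 3 + 3 + 0 + 0 + 1 + 0 = 12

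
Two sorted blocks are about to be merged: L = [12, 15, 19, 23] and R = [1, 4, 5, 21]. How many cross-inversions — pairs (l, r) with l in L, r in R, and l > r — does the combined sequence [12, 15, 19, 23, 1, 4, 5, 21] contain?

13

Count, for every r in R, how many entries of L exceed r:
r = 1: 12, 15, 19, 23 → 4
r = 4: 12, 15, 19, 23 → 4
r = 5: 12, 15, 19, 23 → 4
r = 21: 23 → 1
Cross-inversions: 4 + 4 + 4 + 1 = 13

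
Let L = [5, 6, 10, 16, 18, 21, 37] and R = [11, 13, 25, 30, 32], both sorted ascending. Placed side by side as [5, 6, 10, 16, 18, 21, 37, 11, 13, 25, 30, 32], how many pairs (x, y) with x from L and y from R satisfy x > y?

Take each right-half value and tally the left-half values above it:
r = 11: 16, 18, 21, 37 → 4
r = 13: 16, 18, 21, 37 → 4
r = 25: 37 → 1
r = 30: 37 → 1
r = 32: 37 → 1
Cross-inversions: 4 + 4 + 1 + 1 + 1 = 11

11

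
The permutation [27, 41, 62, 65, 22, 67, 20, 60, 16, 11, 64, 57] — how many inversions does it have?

Sweep left to right; for each value list the smaller values that follow it:
27 → 22, 20, 16, 11 → 4
41 → 22, 20, 16, 11 → 4
62 → 22, 20, 60, 16, 11, 57 → 6
65 → 22, 20, 60, 16, 11, 64, 57 → 7
22 → 20, 16, 11 → 3
67 → 20, 60, 16, 11, 64, 57 → 6
20 → 16, 11 → 2
60 → 16, 11, 57 → 3
16 → 11 → 1
11 → none → 0
64 → 57 → 1
57 → none → 0
Sum: 4 + 4 + 6 + 7 + 3 + 6 + 2 + 3 + 1 + 0 + 1 + 0 = 37

Out-of-order pairs: 37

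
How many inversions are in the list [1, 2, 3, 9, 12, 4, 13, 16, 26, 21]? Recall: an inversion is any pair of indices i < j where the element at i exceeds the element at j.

For each element, count later entries that are smaller:
1: 0
2: 0
3: 0
9: 1
12: 1
4: 0
13: 0
16: 0
26: 1
21: 0
Sum: 0 + 0 + 0 + 1 + 1 + 0 + 0 + 0 + 1 + 0 = 3

3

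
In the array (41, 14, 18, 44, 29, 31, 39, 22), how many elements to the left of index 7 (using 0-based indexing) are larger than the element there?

5

The element at index 7 is 22.
Elements before it: 41, 14, 18, 44, 29, 31, 39
Those larger than 22: 41, 44, 29, 31, 39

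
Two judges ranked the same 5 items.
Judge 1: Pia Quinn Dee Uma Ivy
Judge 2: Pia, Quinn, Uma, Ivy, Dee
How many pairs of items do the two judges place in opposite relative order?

2

Assign each item its position (1..5) in the first ordering, then rewrite the second ordering as that position sequence:
positions: Pia→1, Quinn→2, Dee→3, Uma→4, Ivy→5
second ordering as positions: [1, 2, 4, 5, 3]
Discordant pairs = inversions in this position sequence.
1: 0
2: 0
4: 3 → 1
5: 3 → 1
3: 0
Total: 0 + 0 + 1 + 1 + 0 = 2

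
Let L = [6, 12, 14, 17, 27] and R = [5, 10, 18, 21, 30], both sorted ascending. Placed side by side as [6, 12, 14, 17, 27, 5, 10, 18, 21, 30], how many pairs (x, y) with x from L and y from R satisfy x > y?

11 cross-inversions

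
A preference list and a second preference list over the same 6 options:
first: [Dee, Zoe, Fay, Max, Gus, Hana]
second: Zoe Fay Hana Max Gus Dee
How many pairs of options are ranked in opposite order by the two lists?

7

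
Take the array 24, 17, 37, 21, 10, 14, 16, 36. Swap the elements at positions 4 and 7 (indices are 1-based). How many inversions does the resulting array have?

Positions 4 and 7 hold 21 and 16; after swapping, the array is [24, 17, 37, 16, 10, 14, 21, 36].
Element-by-element contributions:
24 → 17, 16, 10, 14, 21 → 5
17 → 16, 10, 14 → 3
37 → 16, 10, 14, 21, 36 → 5
16 → 10, 14 → 2
10 → none → 0
14 → none → 0
21 → none → 0
36 → none → 0
Sum: 5 + 3 + 5 + 2 + 0 + 0 + 0 + 0 = 15

Inversions: 15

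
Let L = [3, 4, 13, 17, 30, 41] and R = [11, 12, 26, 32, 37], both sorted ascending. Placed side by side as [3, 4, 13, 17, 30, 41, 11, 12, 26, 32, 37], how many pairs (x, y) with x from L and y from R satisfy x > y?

Count, for every r in R, how many entries of L exceed r:
r = 11: 13, 17, 30, 41 → 4
r = 12: 13, 17, 30, 41 → 4
r = 26: 30, 41 → 2
r = 32: 41 → 1
r = 37: 41 → 1
Cross-inversions: 4 + 4 + 2 + 1 + 1 = 12

12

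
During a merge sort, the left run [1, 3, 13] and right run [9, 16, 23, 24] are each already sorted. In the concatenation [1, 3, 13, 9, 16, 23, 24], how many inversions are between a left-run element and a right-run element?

Count, for every r in R, how many entries of L exceed r:
r = 9: 13 → 1
r = 16: none → 0
r = 23: none → 0
r = 24: none → 0
Cross-inversions: 1 + 0 + 0 + 0 = 1

Split inversions: 1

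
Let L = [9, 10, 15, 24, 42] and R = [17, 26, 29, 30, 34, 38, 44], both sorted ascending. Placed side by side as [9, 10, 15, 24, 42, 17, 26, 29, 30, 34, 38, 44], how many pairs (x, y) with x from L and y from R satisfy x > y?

There are 7 split inversions.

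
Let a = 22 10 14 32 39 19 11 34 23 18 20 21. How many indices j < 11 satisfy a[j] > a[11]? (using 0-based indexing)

5

The element at index 11 is 21.
Elements before it: 22, 10, 14, 32, 39, 19, 11, 34, 23, 18, 20
Those larger than 21: 22, 32, 39, 34, 23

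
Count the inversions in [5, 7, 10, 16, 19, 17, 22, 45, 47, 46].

Count, for each position, how many later elements it exceeds:
5: 0
7: 0
10: 0
16: 0
19: 1
17: 0
22: 0
45: 0
47: 1
46: 0
Sum: 0 + 0 + 0 + 0 + 1 + 0 + 0 + 0 + 1 + 0 = 2

2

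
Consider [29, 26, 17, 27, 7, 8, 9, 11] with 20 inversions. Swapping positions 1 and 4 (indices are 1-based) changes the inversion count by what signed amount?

Positions 1 and 4 hold 29 and 27; after swapping, the array is [27, 26, 17, 29, 7, 8, 9, 11].
Sweep left to right; for each value list the smaller values that follow it:
27: 6
26: 5
17: 4
29: 4
7: 0
8: 0
9: 0
11: 0
Sum: 6 + 5 + 4 + 4 + 0 + 0 + 0 + 0 = 19
Change: 19 − 20 = -1

-1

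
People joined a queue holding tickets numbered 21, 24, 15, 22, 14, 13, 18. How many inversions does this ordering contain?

There are 15 inversions.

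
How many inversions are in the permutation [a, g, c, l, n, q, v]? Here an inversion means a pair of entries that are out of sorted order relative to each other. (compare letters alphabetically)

Element-by-element contributions:
a: 0
g: 1
c: 0
l: 0
n: 0
q: 0
v: 0
Sum: 0 + 1 + 0 + 0 + 0 + 0 + 0 = 1

Out-of-order pairs: 1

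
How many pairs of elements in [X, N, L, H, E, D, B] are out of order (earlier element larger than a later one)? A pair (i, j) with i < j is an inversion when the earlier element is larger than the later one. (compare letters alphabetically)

21 inversions

For each element, count later entries that are smaller:
X → N, L, H, E, D, B → 6
N → L, H, E, D, B → 5
L → H, E, D, B → 4
H → E, D, B → 3
E → D, B → 2
D → B → 1
B → none → 0
Sum: 6 + 5 + 4 + 3 + 2 + 1 + 0 = 21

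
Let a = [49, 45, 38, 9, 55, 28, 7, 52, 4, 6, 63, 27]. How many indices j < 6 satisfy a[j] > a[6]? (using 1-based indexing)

4

The element at index 6 is 28.
Elements before it: 49, 45, 38, 9, 55
Those larger than 28: 49, 45, 38, 55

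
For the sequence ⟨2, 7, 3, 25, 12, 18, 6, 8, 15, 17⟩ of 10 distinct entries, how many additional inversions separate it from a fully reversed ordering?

31

Maximum inversions for 10 distinct elements is C(10, 2) = 10·9/2 = 45.
Current inversions — for each element, count later smaller elements:
2: 0
7: 2
3: 0
25: 6
12: 2
18: 4
6: 0
8: 0
15: 0
17: 0
Current total: 0 + 2 + 0 + 6 + 2 + 4 + 0 + 0 + 0 + 0 = 14
Shortfall: 45 − 14 = 31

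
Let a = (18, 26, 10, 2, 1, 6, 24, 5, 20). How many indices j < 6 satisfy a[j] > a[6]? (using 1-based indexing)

3 such elements

The element at index 6 is 6.
Elements before it: 18, 26, 10, 2, 1
Those larger than 6: 18, 26, 10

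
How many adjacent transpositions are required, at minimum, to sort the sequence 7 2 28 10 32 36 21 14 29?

11

Each adjacent swap fixes exactly one inversion, so the minimum swap count equals the number of inversions.
Count inversions — for each element, later elements that are smaller:
7: 2 → 1
2: none → 0
28: 10, 21, 14 → 3
10: none → 0
32: 21, 14, 29 → 3
36: 21, 14, 29 → 3
21: 14 → 1
14: none → 0
29: none → 0
Total inversions: 1 + 0 + 3 + 0 + 3 + 3 + 1 + 0 + 0 = 11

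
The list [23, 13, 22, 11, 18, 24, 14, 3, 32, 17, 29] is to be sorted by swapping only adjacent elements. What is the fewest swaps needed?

The minimum number of adjacent swaps to sort an array equals its inversion count, since every such swap removes exactly one inversion.
Count inversions — for each element, later elements that are smaller:
23: 13, 22, 11, 18, 14, 3, 17 → 7
13: 11, 3 → 2
22: 11, 18, 14, 3, 17 → 5
11: 3 → 1
18: 14, 3, 17 → 3
24: 14, 3, 17 → 3
14: 3 → 1
3: none → 0
32: 17, 29 → 2
17: none → 0
29: none → 0
Total inversions: 7 + 2 + 5 + 1 + 3 + 3 + 1 + 0 + 2 + 0 + 0 = 24

24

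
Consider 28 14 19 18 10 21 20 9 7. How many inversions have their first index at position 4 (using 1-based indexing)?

3

The element at index 4 is 18.
Elements after it: 10, 21, 20, 9, 7
Those smaller than 18: 10, 9, 7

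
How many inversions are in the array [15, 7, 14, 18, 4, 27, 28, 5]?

Sweep left to right; for each value list the smaller values that follow it:
15: 4
7: 2
14: 2
18: 2
4: 0
27: 1
28: 1
5: 0
Sum: 4 + 2 + 2 + 2 + 0 + 1 + 1 + 0 = 12

12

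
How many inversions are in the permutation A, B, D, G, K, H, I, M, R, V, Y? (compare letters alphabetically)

2 inversions

Element-by-element contributions:
A: 0
B: 0
D: 0
G: 0
K: 2
H: 0
I: 0
M: 0
R: 0
V: 0
Y: 0
Sum: 0 + 0 + 0 + 0 + 2 + 0 + 0 + 0 + 0 + 0 + 0 = 2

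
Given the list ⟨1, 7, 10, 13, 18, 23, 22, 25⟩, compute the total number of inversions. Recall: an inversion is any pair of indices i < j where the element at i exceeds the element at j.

1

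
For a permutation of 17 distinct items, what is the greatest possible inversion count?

Inversions: 136

A reversed (strictly descending) arrangement makes every pair an inversion, giving C(17, 2) inversions.
C(17, 2) = 17·16/2 = 136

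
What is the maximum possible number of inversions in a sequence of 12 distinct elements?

A reversed (strictly descending) arrangement makes every pair an inversion, giving C(12, 2) inversions.
C(12, 2) = 12·11/2 = 66

66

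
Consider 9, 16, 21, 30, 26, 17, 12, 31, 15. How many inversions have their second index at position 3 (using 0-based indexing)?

The element at index 3 is 30.
Elements before it: 9, 16, 21
None of them are larger than 30.

0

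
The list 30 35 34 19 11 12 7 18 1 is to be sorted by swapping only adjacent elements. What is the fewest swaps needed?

30 swaps

Each adjacent swap fixes exactly one inversion, so the minimum swap count equals the number of inversions.
Count inversions — for each element, later elements that are smaller:
30: 19, 11, 12, 7, 18, 1 → 6
35: 34, 19, 11, 12, 7, 18, 1 → 7
34: 19, 11, 12, 7, 18, 1 → 6
19: 11, 12, 7, 18, 1 → 5
11: 7, 1 → 2
12: 7, 1 → 2
7: 1 → 1
18: 1 → 1
1: none → 0
Total inversions: 6 + 7 + 6 + 5 + 2 + 2 + 1 + 1 + 0 = 30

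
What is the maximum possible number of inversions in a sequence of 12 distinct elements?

A reversed (strictly descending) arrangement makes every pair an inversion, giving C(12, 2) inversions.
C(12, 2) = 12·11/2 = 66

66 inversions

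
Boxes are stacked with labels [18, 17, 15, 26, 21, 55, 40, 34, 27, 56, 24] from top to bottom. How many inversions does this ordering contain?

16 out-of-order pairs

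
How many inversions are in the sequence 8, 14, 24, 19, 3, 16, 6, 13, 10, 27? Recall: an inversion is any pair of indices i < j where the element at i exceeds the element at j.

21

For each element, count later entries that are smaller:
8: 2
14: 4
24: 6
19: 5
3: 0
16: 3
6: 0
13: 1
10: 0
27: 0
Sum: 2 + 4 + 6 + 5 + 0 + 3 + 0 + 1 + 0 + 0 = 21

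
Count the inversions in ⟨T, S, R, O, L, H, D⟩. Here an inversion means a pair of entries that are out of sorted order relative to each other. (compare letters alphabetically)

Inversions: 21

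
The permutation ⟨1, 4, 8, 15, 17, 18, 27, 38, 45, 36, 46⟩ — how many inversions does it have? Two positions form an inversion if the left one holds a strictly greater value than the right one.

Element-by-element contributions:
1: 0
4: 0
8: 0
15: 0
17: 0
18: 0
27: 0
38: 1
45: 1
36: 0
46: 0
Sum: 0 + 0 + 0 + 0 + 0 + 0 + 0 + 1 + 1 + 0 + 0 = 2

There are 2 inversions.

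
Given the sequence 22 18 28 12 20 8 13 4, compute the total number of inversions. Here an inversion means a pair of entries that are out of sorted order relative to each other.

For each element, count later entries that are smaller:
22: 6
18: 4
28: 5
12: 2
20: 3
8: 1
13: 1
4: 0
Sum: 6 + 4 + 5 + 2 + 3 + 1 + 1 + 0 = 22

22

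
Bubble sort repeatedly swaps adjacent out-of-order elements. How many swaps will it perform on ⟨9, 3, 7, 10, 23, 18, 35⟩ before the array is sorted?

3

The minimum number of adjacent swaps to sort an array equals its inversion count, since every such swap removes exactly one inversion.
Count inversions — for each element, later elements that are smaller:
9: 3, 7 → 2
3: none → 0
7: none → 0
10: none → 0
23: 18 → 1
18: none → 0
35: none → 0
Total inversions: 2 + 0 + 0 + 0 + 1 + 0 + 0 = 3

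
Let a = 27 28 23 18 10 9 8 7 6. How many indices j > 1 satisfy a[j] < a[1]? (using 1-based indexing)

7 such elements

The element at index 1 is 27.
Elements after it: 28, 23, 18, 10, 9, 8, 7, 6
Those smaller than 27: 23, 18, 10, 9, 8, 7, 6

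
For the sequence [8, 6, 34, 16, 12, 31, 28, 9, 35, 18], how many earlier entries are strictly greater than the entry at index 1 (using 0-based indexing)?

1

The element at index 1 is 6.
Elements before it: 8
Those larger than 6: 8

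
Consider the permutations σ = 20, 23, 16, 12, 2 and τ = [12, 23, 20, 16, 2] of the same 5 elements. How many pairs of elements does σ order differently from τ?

There are 4 discordant pairs.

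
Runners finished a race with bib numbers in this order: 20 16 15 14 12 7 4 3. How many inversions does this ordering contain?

28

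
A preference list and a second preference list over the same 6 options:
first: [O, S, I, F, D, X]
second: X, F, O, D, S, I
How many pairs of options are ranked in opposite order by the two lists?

Pairs: 10

Assign each item its position (1..6) in the first ordering, then rewrite the second ordering as that position sequence:
positions: O→1, S→2, I→3, F→4, D→5, X→6
second ordering as positions: [6, 4, 1, 5, 2, 3]
Discordant pairs = inversions in this position sequence.
6: 4, 1, 5, 2, 3 → 5
4: 1, 2, 3 → 3
1: 0
5: 2, 3 → 2
2: 0
3: 0
Total: 5 + 3 + 0 + 2 + 0 + 0 = 10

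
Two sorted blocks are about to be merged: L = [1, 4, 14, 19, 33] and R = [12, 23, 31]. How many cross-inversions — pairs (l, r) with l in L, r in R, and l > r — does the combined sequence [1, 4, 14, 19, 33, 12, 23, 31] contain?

Take each right-half value and tally the left-half values above it:
r = 12: 14, 19, 33 → 3
r = 23: 33 → 1
r = 31: 33 → 1
Cross-inversions: 3 + 1 + 1 = 5

5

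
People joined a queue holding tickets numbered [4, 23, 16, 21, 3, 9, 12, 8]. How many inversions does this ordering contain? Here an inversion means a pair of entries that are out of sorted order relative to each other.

17 inversions

Count, for each position, how many later elements it exceeds:
4 → 3 → 1
23 → 16, 21, 3, 9, 12, 8 → 6
16 → 3, 9, 12, 8 → 4
21 → 3, 9, 12, 8 → 4
3 → none → 0
9 → 8 → 1
12 → 8 → 1
8 → none → 0
Sum: 1 + 6 + 4 + 4 + 0 + 1 + 1 + 0 = 17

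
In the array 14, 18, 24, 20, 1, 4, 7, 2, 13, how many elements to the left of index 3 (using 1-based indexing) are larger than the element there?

The element at index 3 is 24.
Elements before it: 14, 18
None of them are larger than 24.

0 such elements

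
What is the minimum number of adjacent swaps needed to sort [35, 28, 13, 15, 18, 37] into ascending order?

7 adjacent swaps

Minimum adjacent swaps = number of inversions (each swap of adjacent out-of-order elements removes one inversion and no swap can remove more).
Count inversions — for each element, later elements that are smaller:
35: 28, 13, 15, 18 → 4
28: 13, 15, 18 → 3
13: none → 0
15: none → 0
18: none → 0
37: none → 0
Total inversions: 4 + 3 + 0 + 0 + 0 + 0 = 7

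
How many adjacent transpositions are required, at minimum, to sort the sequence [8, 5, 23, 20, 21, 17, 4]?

12

Minimum adjacent swaps = number of inversions (each swap of adjacent out-of-order elements removes one inversion and no swap can remove more).
Count inversions — for each element, later elements that are smaller:
8: 5, 4 → 2
5: 4 → 1
23: 20, 21, 17, 4 → 4
20: 17, 4 → 2
21: 17, 4 → 2
17: 4 → 1
4: none → 0
Total inversions: 2 + 1 + 4 + 2 + 2 + 1 + 0 = 12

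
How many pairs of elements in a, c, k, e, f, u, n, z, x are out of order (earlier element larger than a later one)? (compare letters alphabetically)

4 inversions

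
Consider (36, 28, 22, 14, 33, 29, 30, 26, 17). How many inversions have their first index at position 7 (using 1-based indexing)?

2

The element at index 7 is 30.
Elements after it: 26, 17
Those smaller than 30: 26, 17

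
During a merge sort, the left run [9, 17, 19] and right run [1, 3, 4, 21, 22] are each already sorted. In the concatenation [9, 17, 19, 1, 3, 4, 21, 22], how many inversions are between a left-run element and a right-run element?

For each element r of the right run, count left-run elements greater than r:
r = 1: 9, 17, 19 → 3
r = 3: 9, 17, 19 → 3
r = 4: 9, 17, 19 → 3
r = 21: none → 0
r = 22: none → 0
Cross-inversions: 3 + 3 + 3 + 0 + 0 = 9

9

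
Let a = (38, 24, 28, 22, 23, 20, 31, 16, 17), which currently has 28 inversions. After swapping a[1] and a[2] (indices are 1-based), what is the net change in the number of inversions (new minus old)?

-1

Positions 1 and 2 hold 38 and 24; after swapping, the array is [24, 38, 28, 22, 23, 20, 31, 16, 17].
Element-by-element contributions:
24 → 22, 23, 20, 16, 17 → 5
38 → 28, 22, 23, 20, 31, 16, 17 → 7
28 → 22, 23, 20, 16, 17 → 5
22 → 20, 16, 17 → 3
23 → 20, 16, 17 → 3
20 → 16, 17 → 2
31 → 16, 17 → 2
16 → none → 0
17 → none → 0
Sum: 5 + 7 + 5 + 3 + 3 + 2 + 2 + 0 + 0 = 27
Change: 27 − 28 = -1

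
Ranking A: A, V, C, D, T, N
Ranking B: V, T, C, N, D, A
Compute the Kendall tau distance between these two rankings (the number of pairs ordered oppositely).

8 discordant pairs

Assign each item its position (1..6) in the first ordering, then rewrite the second ordering as that position sequence:
positions: A→1, V→2, C→3, D→4, T→5, N→6
second ordering as positions: [2, 5, 3, 6, 4, 1]
Discordant pairs = inversions in this position sequence.
2: 1 → 1
5: 3, 4, 1 → 3
3: 1 → 1
6: 4, 1 → 2
4: 1 → 1
1: 0
Total: 1 + 3 + 1 + 2 + 1 + 0 = 8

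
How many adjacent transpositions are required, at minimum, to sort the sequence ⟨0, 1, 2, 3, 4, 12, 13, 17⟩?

0 swaps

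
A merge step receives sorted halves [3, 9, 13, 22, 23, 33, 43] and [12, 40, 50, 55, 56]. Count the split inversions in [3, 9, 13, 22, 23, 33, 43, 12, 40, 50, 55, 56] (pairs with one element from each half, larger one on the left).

For each element r of the right run, count left-run elements greater than r:
r = 12: 13, 22, 23, 33, 43 → 5
r = 40: 43 → 1
r = 50: none → 0
r = 55: none → 0
r = 56: none → 0
Cross-inversions: 5 + 1 + 0 + 0 + 0 = 6

6 split inversions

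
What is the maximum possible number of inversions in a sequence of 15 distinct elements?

105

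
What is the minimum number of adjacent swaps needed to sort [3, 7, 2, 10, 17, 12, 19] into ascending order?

The minimum number of adjacent swaps to sort an array equals its inversion count, since every such swap removes exactly one inversion.
Count inversions — for each element, later elements that are smaller:
3: 2 → 1
7: 2 → 1
2: none → 0
10: none → 0
17: 12 → 1
12: none → 0
19: none → 0
Total inversions: 1 + 1 + 0 + 0 + 1 + 0 + 0 = 3

3 swaps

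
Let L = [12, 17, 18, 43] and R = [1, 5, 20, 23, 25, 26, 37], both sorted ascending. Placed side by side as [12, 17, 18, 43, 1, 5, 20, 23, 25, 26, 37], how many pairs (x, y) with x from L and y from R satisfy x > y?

13

Count, for every r in R, how many entries of L exceed r:
r = 1: 12, 17, 18, 43 → 4
r = 5: 12, 17, 18, 43 → 4
r = 20: 43 → 1
r = 23: 43 → 1
r = 25: 43 → 1
r = 26: 43 → 1
r = 37: 43 → 1
Cross-inversions: 4 + 4 + 1 + 1 + 1 + 1 + 1 = 13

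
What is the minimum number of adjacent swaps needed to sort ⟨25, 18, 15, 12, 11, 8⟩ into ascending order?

Each adjacent swap fixes exactly one inversion, so the minimum swap count equals the number of inversions.
Count inversions — for each element, later elements that are smaller:
25: 18, 15, 12, 11, 8 → 5
18: 15, 12, 11, 8 → 4
15: 12, 11, 8 → 3
12: 11, 8 → 2
11: 8 → 1
8: none → 0
Total inversions: 5 + 4 + 3 + 2 + 1 + 0 = 15

15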